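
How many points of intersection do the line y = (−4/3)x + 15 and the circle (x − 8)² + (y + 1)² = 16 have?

Centre (8, −1), r² = 16. Distance² from centre to line = (−16)²/25 = 256/25.
Since d² < r², the line cuts the circle twice.

2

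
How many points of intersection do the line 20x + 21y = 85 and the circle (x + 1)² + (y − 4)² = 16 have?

Substituting the line into the circle gives 841x² + 842x − 6614 = 0.
Δ = 708964 − (−22249496) = 22958460.
Two real roots: the line is a secant.

2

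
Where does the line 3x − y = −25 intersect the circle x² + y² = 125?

From the line, y = 3x + 25. Substituting:
10x² + 150x + 500 = 0  ⟹  x² + 15x + 50 = 0
x = −5 or x = −10, giving (−5, 10) and (−10, −5).

(−10, −5) and (−5, 10)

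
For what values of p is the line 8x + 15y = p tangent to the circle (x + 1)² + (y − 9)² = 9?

The line touches the circle iff its distance from (−1, 9) is 3:
|8·(−1) + 15·9 − p| / √289 = 3
|p − (127)| = 3·17, so p = 178 or p = 76.

p = 76 or p = 178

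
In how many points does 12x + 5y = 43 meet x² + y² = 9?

Substituting the line into the circle gives 169x² − 1032x + 1624 = 0.
Discriminant = (−1032)² − 4·169·(1624) = −32800 < 0.
No real roots: the line does not meet the circle.

0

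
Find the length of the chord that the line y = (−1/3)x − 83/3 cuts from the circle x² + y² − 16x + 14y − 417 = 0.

4√10

Centre (8, −7), r² = 530. Perpendicular distance d from centre to line = |70| / √10 = 70/√10.
Chord = 2√(r² − d²) = 2·√(40) = 4√10.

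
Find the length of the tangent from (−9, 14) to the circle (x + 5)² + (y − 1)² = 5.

The centre is (−5, 1) and r = √5. The square of the distance from P to the centre is 16 + 169 = 185.
The tangent meets the radius at right angles, so tangent² = |PO|² − r² = 185 − 5 = 180.

6√5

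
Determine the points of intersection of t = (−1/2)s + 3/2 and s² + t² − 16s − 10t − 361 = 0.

(−13, 8) and (23, −10)

From the line, t = (3 − s)/2. Substituting:
5s² − 50s − 1495 = 0  ⟹  s² − 10s − 299 = 0
s = 23 or s = −13, giving (23, −10) and (−13, 8).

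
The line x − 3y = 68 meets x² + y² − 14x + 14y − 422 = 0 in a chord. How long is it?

Substitute y = (−68 + x)/3:
10x² − 220x − 2030 = 0  ⟹  x² − 22x − 203 = 0
x = 29 or x = −7, giving (29, −13) and (−7, −25).
|(29, −13) − (−7, −25)| = √((36)² + (12)²) = 12√10.

12√10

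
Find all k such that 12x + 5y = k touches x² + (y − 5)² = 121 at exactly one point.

For a tangent, require d(centre, line) = r = 11.
|12·0 + 5·5 − k| / √169 = 11
|k − (25)| = 11·13, so k = 168 or k = −118.

k = −118 or k = 168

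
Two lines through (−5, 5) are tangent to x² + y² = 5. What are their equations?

x + 2y = 5 and 2x + y = −5

Let a tangent through (−5, 5) have slope m. Its distance from (0, 0) must equal √5:
(5m − (−5))² = 5(m² + 1)
2m² + 5m + 2 = 0, so m = −1/2 or m = −2.
With m = −1/2: x + 2y = 5. With m = −2: 2x + y = −5.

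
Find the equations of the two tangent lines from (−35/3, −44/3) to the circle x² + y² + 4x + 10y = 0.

5x − 2y = −29 and 2x − 5y = 50

Write the tangent as mx − y + (−44/3 − m·(−35/3)) = 0 and set its distance from the centre to √29:
(29/3m − (29/3))² = 29(m² + 1)
10m² − 29m + 10 = 0, so m = 5/2 or m = 2/5.
Through (−35/3, −44/3) these give 5x − 2y = −29 and 2x − 5y = 50.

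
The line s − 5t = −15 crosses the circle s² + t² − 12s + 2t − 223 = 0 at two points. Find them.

(−10, 1) and (20, 7)

Express t = (15 + s)/5 and substitute into the circle:
26s² − 260s − 5200 = 0  ⟹  s² − 10s − 200 = 0
s = 20 or s = −10, giving (20, 7) and (−10, 1).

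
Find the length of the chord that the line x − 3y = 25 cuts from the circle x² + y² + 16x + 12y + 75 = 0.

√10

Centre (−8, −6), r² = 25. Perpendicular distance d from centre to line = |−15| / √10 = 15/√10.
Half the chord is √(r² − d²) = √(5/2), so the full chord is √10.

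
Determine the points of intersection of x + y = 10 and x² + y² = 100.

From the line, y = −x + 10. Substituting:
2x² − 20x = 0  ⟹  x² − 10x = 0
x = 10 or x = 0, giving (10, 0) and (0, 10).

(0, 10) and (10, 0)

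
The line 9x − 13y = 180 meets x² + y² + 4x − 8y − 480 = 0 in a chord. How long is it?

10√10

Centre (−2, 4), r² = 500. Perpendicular distance d from centre to line = |−250| / √250 = 250/√250.
Chord = 2√(r² − d²) = 2·√(250) = 10√10.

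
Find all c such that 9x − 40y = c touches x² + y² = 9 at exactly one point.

c = −123 or c = 123

Tangency holds when the distance from the centre (0, 0) to the line equals the radius 3:
|9·0 − 40·0 − c| / √1681 = 3
|c| = 3·41, so c = 123 or c = −123.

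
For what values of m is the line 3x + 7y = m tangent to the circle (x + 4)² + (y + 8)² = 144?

m = −68 ± 12√58

For a tangent, require d(centre, line) = r = 12.
|3·(−4) + 7·(−8) − m| / √58 = 12
|m − (−68)| = 12√58.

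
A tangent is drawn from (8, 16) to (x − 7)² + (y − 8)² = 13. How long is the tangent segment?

Centre (7, 8), r² = 13. |PO|² = (1)² + (8)² = 65.
The tangent meets the radius at right angles, so tangent² = |PO|² − r² = 65 − 13 = 52.

2√13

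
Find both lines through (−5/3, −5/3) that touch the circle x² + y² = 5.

2x + y = −5 and x + 2y = −5

Write the tangent as mx − y + (−5/3 − m·(−5/3)) = 0 and set its distance from the centre to √5:
(5/3m − (5/3))² = 5(m² + 1)
2m² + 5m + 2 = 0, so m = −2 or m = −1/2.
Through (−5/3, −5/3) these give 2x + y = −5 and x + 2y = −5.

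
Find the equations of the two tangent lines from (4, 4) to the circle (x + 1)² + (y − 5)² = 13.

Write the tangent as mx − y + (4 − m·(4)) = 0 and set its distance from the centre to √13:
[m·(−5) − (1)]² = 13(m² + 1)
6m² + 5m − 6 = 0, so m = −3/2 or m = 2/3.
Through (4, 4) these give 3x + 2y = 20 and 2x − 3y = −4.

3x + 2y = 20 and 2x − 3y = −4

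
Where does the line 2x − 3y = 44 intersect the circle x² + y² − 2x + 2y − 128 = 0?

(4, −12) and (10, −8)

Substitute y = (−44 + 2x)/3:
13x² − 182x + 520 = 0  ⟹  x² − 14x + 40 = 0
x = 10 or x = 4, giving (10, −8) and (4, −12).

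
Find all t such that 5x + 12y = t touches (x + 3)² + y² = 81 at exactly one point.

t = −132 or t = 102

For a tangent, require d(centre, line) = r = 9.
|5·(−3) + 12·0 − t| / √169 = 9
|t − (−15)| = 9·13, so t = 102 or t = −132.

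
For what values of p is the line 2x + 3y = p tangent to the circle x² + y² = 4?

For a tangent, require d(centre, line) = r = 2.
|2·0 + 3·0 − p| / √13 = 2
|p| = 2√13.

p = ±2√13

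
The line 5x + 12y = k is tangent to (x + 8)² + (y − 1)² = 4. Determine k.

k = −54 or k = −2

The line touches the circle iff its distance from (−8, 1) is 2:
|5·(−8) + 12·1 − k| / √169 = 2
|k − (−28)| = 2·13, so k = −2 or k = −54.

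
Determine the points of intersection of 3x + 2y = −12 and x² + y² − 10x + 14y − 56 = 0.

(−4, 0) and (8, −18)

Substitute y = (−12 − 3x)/2:
13x² − 52x − 416 = 0  ⟹  x² − 4x − 32 = 0
x = 8 or x = −4, giving (8, −18) and (−4, 0).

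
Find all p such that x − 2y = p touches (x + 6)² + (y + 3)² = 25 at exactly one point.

The line touches the circle iff its distance from (−6, −3) is 5:
|1·(−6) − 2·(−3) − p| / √5 = 5
|p| = 5√5.

p = ±5√5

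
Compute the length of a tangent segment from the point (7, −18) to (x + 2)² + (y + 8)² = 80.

With centre O = (−2, −8), |OP|² = 181 and r² = 80.
Power of the point: PT² = |PO|² − r² = 101, so PT = √101.

√101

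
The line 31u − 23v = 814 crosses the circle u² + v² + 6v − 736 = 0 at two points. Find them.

Express v = (−814 + 31u)/23 and substitute into the circle:
1490u² − 46190u + 160920 = 0  ⟹  u² − 31u + 108 = 0
u = 27 or u = 4, giving (27, 1) and (4, −30).

(4, −30) and (27, 1)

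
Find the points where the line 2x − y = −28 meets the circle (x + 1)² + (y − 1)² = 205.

Express y = 2x + 28 and substitute into the circle:
5x² + 110x + 525 = 0  ⟹  x² + 22x + 105 = 0
x = −7 or x = −15, giving (−7, 14) and (−15, −2).

(−15, −2) and (−7, 14)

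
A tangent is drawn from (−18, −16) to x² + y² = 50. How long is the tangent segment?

The centre is (0, 0) and r = 5√2. The square of the distance from P to the centre is 324 + 256 = 580.
The tangent meets the radius at right angles, so tangent² = |PO|² − r² = 580 − 50 = 530.

√530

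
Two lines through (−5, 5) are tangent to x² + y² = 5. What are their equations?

Write the tangent as mx − y + (5 − m·(−5)) = 0 and set its distance from the centre to √5:
[m·(5) − (−5)]² = 5(m² + 1)
2m² + 5m + 2 = 0, so m = −2 or m = −1/2.
With m = −2: 2x + y = −5. With m = −1/2: x + 2y = 5.

2x + y = −5 and x + 2y = 5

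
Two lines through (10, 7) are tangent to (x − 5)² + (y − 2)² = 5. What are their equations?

x − 2y = −4 and 2x − y = 13

Write the tangent as mx − y + (7 − m·(10)) = 0 and set its distance from the centre to √5:
(−5m − (−5))² = 5(m² + 1)
2m² − 5m + 2 = 0, so m = 1/2 or m = 2.
With m = 1/2: x − 2y = −4. With m = 2: 2x − y = 13.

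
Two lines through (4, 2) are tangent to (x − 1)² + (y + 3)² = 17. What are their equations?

x − 4y = −4 and 4x + y = 18

Write the tangent as mx − y + (2 − m·(4)) = 0 and set its distance from the centre to √17:
(−3m − (−5))² = 17(m² + 1)
4m² + 15m − 4 = 0, so m = 1/4 or m = −4.
Through (4, 2) these give x − 4y = −4 and 4x + y = 18.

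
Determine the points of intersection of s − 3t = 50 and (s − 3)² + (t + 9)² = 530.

Express t = (−50 + s)/3 and substitute into the circle:
10s² − 100s − 4160 = 0  ⟹  s² − 10s − 416 = 0
s = 26 or s = −16, giving (26, −8) and (−16, −22).

(−16, −22) and (26, −8)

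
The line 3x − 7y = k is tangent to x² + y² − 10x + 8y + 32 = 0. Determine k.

The line touches the circle iff its distance from (5, −4) is 3:
|3·5 − 7·(−4) − k| / √58 = 3
|k − (43)| = 3√58.

k = 43 ± 3√58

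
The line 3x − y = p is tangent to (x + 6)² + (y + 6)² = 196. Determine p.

p = −12 ± 14√10

The line touches the circle iff its distance from (−6, −6) is 14:
|3·(−6) − 1·(−6) − p| / √10 = 14
|p − (−12)| = 14√10.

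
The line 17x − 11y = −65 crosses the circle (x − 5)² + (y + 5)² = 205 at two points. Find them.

(−9, −8) and (2, 9)

Substitute y = (65 + 17x)/11:
410x² + 2870x − 7380 = 0  ⟹  x² + 7x − 18 = 0
x = 2 or x = −9, giving (2, 9) and (−9, −8).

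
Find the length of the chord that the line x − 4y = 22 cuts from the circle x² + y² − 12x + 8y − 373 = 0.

10√17

The distance from (6, −4) to the line is 0/√17, and r² = 425.
Half the chord is √(r² − d²) = √(425), so the full chord is 10√17.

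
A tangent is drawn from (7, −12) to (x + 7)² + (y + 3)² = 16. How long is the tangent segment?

3√29

Centre (−7, −3), r² = 16. |PO|² = (14)² + (−9)² = 277.
The tangent meets the radius at right angles, so tangent² = |PO|² − r² = 277 − 16 = 261.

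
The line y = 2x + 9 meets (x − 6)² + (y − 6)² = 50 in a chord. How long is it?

2√5

The distance from (6, 6) to the line is 15/√5, and r² = 50.
Half the chord is √(r² − d²) = √(5), so the full chord is 2√5.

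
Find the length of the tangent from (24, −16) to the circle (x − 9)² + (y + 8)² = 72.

With centre O = (9, −8), |OP|² = 289 and r² = 72.
The tangent meets the radius at right angles, so tangent² = |PO|² − r² = 289 − 72 = 217.

√217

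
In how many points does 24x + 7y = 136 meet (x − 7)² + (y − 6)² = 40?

2

d² = (24·7 + 7·6 − (136))²/625 = 5476/625; r² = 40.
Since d² < r², the line cuts the circle twice.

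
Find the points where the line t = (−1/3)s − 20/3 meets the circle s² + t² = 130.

Express t = (−20 − s)/3 and substitute into the circle:
10s² + 40s − 770 = 0  ⟹  s² + 4s − 77 = 0
s = 7 or s = −11, giving (7, −9) and (−11, −3).

(−11, −3) and (7, −9)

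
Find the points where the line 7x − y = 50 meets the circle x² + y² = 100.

Express y = 7x − 50 and substitute into the circle:
50x² − 700x + 2400 = 0  ⟹  x² − 14x + 48 = 0
x = 8 or x = 6, giving (8, 6) and (6, −8).

(6, −8) and (8, 6)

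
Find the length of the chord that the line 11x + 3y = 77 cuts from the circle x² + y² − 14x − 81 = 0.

From the line, y = (77 − 11x)/3. Substituting:
130x² − 1820x + 5200 = 0  ⟹  x² − 14x + 40 = 0
x = 10 or x = 4, giving (10, −11) and (4, 11).
Chord length = distance between (10, −11) and (4, 11) = √520 = 2√130.

2√130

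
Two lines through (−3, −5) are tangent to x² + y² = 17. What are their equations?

Let a tangent through (−3, −5) have slope m. Its distance from (0, 0) must equal √17:
(3m − (5))² = 17(m² + 1)
4m² + 15m − 4 = 0, so m = 1/4 or m = −4.
With m = 1/4: x − 4y = 17. With m = −4: 4x + y = −17.

x − 4y = 17 and 4x + y = −17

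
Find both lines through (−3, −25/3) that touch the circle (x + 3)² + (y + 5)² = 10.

A line y − (−25/3) = m(x − (−3)) is tangent when its distance from (−3, −5) is √10:
(0m − (10/3))² = 10(m² + 1)
9m² − 1 = 0, so m = 1/3 or m = −1/3.
With m = 1/3: x − 3y = 22. With m = −1/3: x + 3y = −28.

x − 3y = 22 and x + 3y = −28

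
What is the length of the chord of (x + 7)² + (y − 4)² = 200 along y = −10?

Substitute y = −10:
x² + 14x + 45 = 0
x = −5 or x = −9, giving (−5, −10) and (−9, −10).
Chord length = distance between (−5, −10) and (−9, −10) = √16 = 4.

4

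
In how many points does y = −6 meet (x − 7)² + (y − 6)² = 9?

Substituting the line into the circle gives x² − 14x + 184 = 0.
Discriminant = (−14)² − 4·1·(184) = −540 < 0.
No real roots: the line does not meet the circle.

0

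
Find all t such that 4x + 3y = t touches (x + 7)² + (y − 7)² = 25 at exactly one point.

The line touches the circle iff its distance from (−7, 7) is 5:
|4·(−7) + 3·7 − t| / √25 = 5
|t − (−7)| = 5·5, so t = 18 or t = −32.

t = −32 or t = 18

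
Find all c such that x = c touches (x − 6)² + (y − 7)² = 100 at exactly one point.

c = −4 or c = 16

Tangency holds when the distance from the centre (6, 7) to the line equals the radius 10:
|1·6 + 0·7 − c| / √1 = 10
|c − (6)| = 10, so c = 16 or c = −4.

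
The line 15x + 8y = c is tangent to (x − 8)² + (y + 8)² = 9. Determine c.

The line touches the circle iff its distance from (8, −8) is 3:
|15·8 + 8·(−8) − c| / √289 = 3
|c − (56)| = 3·17, so c = 107 or c = 5.

c = 5 or c = 107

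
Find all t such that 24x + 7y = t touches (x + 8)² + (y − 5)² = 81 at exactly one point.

t = −382 or t = 68

The line touches the circle iff its distance from (−8, 5) is 9:
|24·(−8) + 7·5 − t| / √625 = 9
|t − (−157)| = 9·25, so t = 68 or t = −382.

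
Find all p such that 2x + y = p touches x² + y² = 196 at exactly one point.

Tangency holds when the distance from the centre (0, 0) to the line equals the radius 14:
|2·0 + 1·0 − p| / √5 = 14
|p| = 14√5.

p = ±14√5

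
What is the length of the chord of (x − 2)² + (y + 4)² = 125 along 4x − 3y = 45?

20

Substitute y = (−45 + 4x)/3:
25x² − 300x = 0  ⟹  x² − 12x = 0
x = 12 or x = 0, giving (12, 1) and (0, −15).
|(12, 1) − (0, −15)| = √((12)² + (16)²) = 20.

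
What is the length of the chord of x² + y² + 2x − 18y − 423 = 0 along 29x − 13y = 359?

√1010

Express y = (−359 + 29x)/13 and substitute into the circle:
1010x² − 27270x + 141400 = 0  ⟹  x² − 27x + 140 = 0
x = 20 or x = 7, giving (20, 17) and (7, −12).
|(20, 17) − (7, −12)| = √((13)² + (29)²) = √1010.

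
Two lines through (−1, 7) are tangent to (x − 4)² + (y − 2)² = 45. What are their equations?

2x − y = −9 and x − 2y = −15

Write the tangent as mx − y + (7 − m·(−1)) = 0 and set its distance from the centre to 3√5:
[m·(5) − (−5)]² = 45(m² + 1)
2m² − 5m + 2 = 0, so m = 2 or m = 1/2.
With m = 2: 2x − y = −9. With m = 1/2: x − 2y = −15.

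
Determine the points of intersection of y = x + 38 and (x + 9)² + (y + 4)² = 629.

(−32, 6) and (−19, 19)

Substitute y = x + 38:
2x² + 102x + 1216 = 0  ⟹  x² + 51x + 608 = 0
x = −19 or x = −32, giving (−19, 19) and (−32, 6).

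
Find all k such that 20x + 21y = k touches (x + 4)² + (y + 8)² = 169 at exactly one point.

k = −625 or k = 129

For a tangent, require d(centre, line) = r = 13.
|20·(−4) + 21·(−8) − k| / √841 = 13
|k − (−248)| = 13·29, so k = 129 or k = −625.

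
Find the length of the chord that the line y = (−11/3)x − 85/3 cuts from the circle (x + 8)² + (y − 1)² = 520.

4√130

From the line, y = (−85 − 11x)/3. Substituting:
130x² + 2080x + 3640 = 0  ⟹  x² + 16x + 28 = 0
x = −2 or x = −14, giving (−2, −21) and (−14, 23).
Chord length = distance between (−2, −21) and (−14, 23) = √2080 = 4√130.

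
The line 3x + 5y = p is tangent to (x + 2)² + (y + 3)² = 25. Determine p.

p = −21 ± 5√34

For a tangent, require d(centre, line) = r = 5.
|3·(−2) + 5·(−3) − p| / √34 = 5
|p − (−21)| = 5√34.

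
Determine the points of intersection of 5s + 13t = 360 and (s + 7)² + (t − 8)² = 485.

(−6, 30) and (7, 25)

From the line, t = (360 − 5s)/13. Substituting:
194s² − 194s − 8148 = 0  ⟹  s² − s − 42 = 0
s = 7 or s = −6, giving (7, 25) and (−6, 30).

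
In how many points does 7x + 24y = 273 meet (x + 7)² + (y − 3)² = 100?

Centre (−7, 3), r² = 100. Distance² from centre to line = (−250)²/625 = 100.
Since d² = r², the line is tangent.

1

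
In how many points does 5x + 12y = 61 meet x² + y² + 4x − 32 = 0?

Substituting the line into the circle gives 169x² − 34x − 887 = 0.
Δ = 1156 − (−599612) = 600768.
Two real roots: the line is a secant.

2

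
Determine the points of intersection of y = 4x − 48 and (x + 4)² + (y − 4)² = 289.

Substitute y = 4x − 48:
17x² − 408x + 2431 = 0  ⟹  x² − 24x + 143 = 0
x = 13 or x = 11, giving (13, 4) and (11, −4).

(11, −4) and (13, 4)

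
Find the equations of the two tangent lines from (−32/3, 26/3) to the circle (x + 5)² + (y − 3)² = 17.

Write the tangent as mx − y + (26/3 − m·(−32/3)) = 0 and set its distance from the centre to √17:
(17/3m − (−17/3))² = 17(m² + 1)
4m² + 17m + 4 = 0, so m = −4 or m = −1/4.
With m = −4: 4x + y = −34. With m = −1/4: x + 4y = 24.

4x + y = −34 and x + 4y = 24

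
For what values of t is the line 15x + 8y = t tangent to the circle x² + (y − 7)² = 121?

The line touches the circle iff its distance from (0, 7) is 11:
|15·0 + 8·7 − t| / √289 = 11
|t − (56)| = 11·17, so t = 243 or t = −131.

t = −131 or t = 243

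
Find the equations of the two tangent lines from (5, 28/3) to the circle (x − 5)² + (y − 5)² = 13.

2x − 3y = −18 and 2x + 3y = 38

Write the tangent as mx − y + (28/3 − m·(5)) = 0 and set its distance from the centre to √13:
(0m − (−13/3))² = 13(m² + 1)
9m² − 4 = 0, so m = 2/3 or m = −2/3.
With m = 2/3: 2x − 3y = −18. With m = −2/3: 2x + 3y = 38.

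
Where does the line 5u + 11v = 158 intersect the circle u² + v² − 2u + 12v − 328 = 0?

From the line, v = (158 − 5u)/11. Substituting:
146u² − 2482u + 6132 = 0  ⟹  u² − 17u + 42 = 0
u = 14 or u = 3, giving (14, 8) and (3, 13).

(3, 13) and (14, 8)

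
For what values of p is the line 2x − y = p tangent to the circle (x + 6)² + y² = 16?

The line touches the circle iff its distance from (−6, 0) is 4:
|2·(−6) − 1·0 − p| / √5 = 4
|p − (−12)| = 4√5.

p = −12 ± 4√5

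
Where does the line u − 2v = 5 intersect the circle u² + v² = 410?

(−17, −11) and (19, 7)

Express v = (−5 + u)/2 and substitute into the circle:
5u² − 10u − 1615 = 0  ⟹  u² − 2u − 323 = 0
u = 19 or u = −17, giving (19, 7) and (−17, −11).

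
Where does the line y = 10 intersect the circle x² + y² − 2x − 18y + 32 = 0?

(−6, 10) and (8, 10)

From the line, y = 10. Substituting:
x² − 2x − 48 = 0
x = 8 or x = −6, giving (8, 10) and (−6, 10).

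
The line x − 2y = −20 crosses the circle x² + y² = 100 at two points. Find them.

(−8, 6) and (0, 10)

Express y = (20 + x)/2 and substitute into the circle:
5x² + 40x = 0  ⟹  x² + 8x = 0
x = 0 or x = −8, giving (0, 10) and (−8, 6).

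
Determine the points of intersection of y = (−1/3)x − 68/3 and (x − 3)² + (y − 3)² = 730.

From the line, y = (−68 − x)/3. Substituting:
10x² + 100x − 560 = 0  ⟹  x² + 10x − 56 = 0
x = 4 or x = −14, giving (4, −24) and (−14, −18).

(−14, −18) and (4, −24)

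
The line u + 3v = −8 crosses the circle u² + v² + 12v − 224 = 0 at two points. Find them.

(−14, 2) and (16, −8)

From the line, v = (−8 − u)/3. Substituting:
10u² − 20u − 2240 = 0  ⟹  u² − 2u − 224 = 0
u = 16 or u = −14, giving (16, −8) and (−14, 2).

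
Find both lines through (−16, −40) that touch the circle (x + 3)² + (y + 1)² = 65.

7x − 4y = 48 and 8x − y = −88

A line y − (−40) = m(x − (−16)) is tangent when its distance from (−3, −1) is √65:
(13m − (39))² = 65(m² + 1)
4m² − 39m + 56 = 0, so m = 7/4 or m = 8.
With m = 7/4: 7x − 4y = 48. With m = 8: 8x − y = −88.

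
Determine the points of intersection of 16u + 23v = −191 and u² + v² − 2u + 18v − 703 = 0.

Substitute v = (−191 − 16u)/23:
785u² − 1570u − 414480 = 0  ⟹  u² − 2u − 528 = 0
u = 24 or u = −22, giving (24, −25) and (−22, 7).

(−22, 7) and (24, −25)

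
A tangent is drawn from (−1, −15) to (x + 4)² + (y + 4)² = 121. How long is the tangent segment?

The centre is (−4, −4) and r = 11. The square of the distance from P to the centre is 9 + 121 = 130.
Power of the point: PT² = |PO|² − r² = 9, so PT = 3.

3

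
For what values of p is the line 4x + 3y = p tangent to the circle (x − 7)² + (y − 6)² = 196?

p = −24 or p = 116

The line touches the circle iff its distance from (7, 6) is 14:
|4·7 + 3·6 − p| / √25 = 14
|p − (46)| = 14·5, so p = 116 or p = −24.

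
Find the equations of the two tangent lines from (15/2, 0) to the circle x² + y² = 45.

Write the tangent as mx − y + (0 − m·(15/2)) = 0 and set its distance from the centre to 3√5:
(−15/2m − (0))² = 45(m² + 1)
m² − 4 = 0, so m = 2 or m = −2.
With m = 2: 2x − y = 15. With m = −2: 2x + y = 15.

2x − y = 15 and 2x + y = 15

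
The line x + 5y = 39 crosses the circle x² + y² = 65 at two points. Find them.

(−1, 8) and (4, 7)

From the line, y = (39 − x)/5. Substituting:
26x² − 78x − 104 = 0  ⟹  x² − 3x − 4 = 0
x = 4 or x = −1, giving (4, 7) and (−1, 8).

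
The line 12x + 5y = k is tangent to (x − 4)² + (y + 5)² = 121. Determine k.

k = −120 or k = 166

For a tangent, require d(centre, line) = r = 11.
|12·4 + 5·(−5) − k| / √169 = 11
|k − (23)| = 11·13, so k = 166 or k = −120.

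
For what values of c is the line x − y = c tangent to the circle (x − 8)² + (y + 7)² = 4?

For a tangent, require d(centre, line) = r = 2.
|1·8 − 1·(−7) − c| / √2 = 2
|c − (15)| = 2√2.

c = 15 ± 2√2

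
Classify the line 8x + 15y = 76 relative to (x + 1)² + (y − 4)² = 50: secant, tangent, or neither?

secant

Substituting the line into the circle gives 289x² + 194x − 10769 = 0.
Discriminant = (194)² − 4·289·(−10769) = 12486600 > 0.
Two real roots: the line is a secant.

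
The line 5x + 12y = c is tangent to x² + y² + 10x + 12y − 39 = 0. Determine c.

Tangency holds when the distance from the centre (−5, −6) to the line equals the radius 10:
|5·(−5) + 12·(−6) − c| / √169 = 10
|c − (−97)| = 10·13, so c = 33 or c = −227.

c = −227 or c = 33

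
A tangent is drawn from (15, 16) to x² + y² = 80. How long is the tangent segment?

√401

With centre O = (0, 0), |OP|² = 481 and r² = 80.
The tangent meets the radius at right angles, so tangent² = |PO|² − r² = 481 − 80 = 401.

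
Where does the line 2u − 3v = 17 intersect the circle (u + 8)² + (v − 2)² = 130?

Express v = (−17 + 2u)/3 and substitute into the circle:
13u² + 52u − 65 = 0  ⟹  u² + 4u − 5 = 0
u = 1 or u = −5, giving (1, −5) and (−5, −9).

(−5, −9) and (1, −5)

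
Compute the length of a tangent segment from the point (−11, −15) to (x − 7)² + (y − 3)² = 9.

3√71

With centre O = (7, 3), |OP|² = 648 and r² = 9.
Power of the point: PT² = |PO|² − r² = 639, so PT = 3√71.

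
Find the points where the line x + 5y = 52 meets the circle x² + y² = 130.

(−3, 11) and (7, 9)

Substitute y = (52 − x)/5:
26x² − 104x − 546 = 0  ⟹  x² − 4x − 21 = 0
x = 7 or x = −3, giving (7, 9) and (−3, 11).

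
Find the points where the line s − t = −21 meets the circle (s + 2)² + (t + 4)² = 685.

Substitute t = s + 21:
2s² + 54s − 56 = 0  ⟹  s² + 27s − 28 = 0
s = 1 or s = −28, giving (1, 22) and (−28, −7).

(−28, −7) and (1, 22)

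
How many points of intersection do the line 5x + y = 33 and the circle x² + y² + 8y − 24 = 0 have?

0

d² = (5·0 + 1·(−4) − (33))²/26 = 1369/26; r² = 40.
Since d² > r², the line lies outside the circle.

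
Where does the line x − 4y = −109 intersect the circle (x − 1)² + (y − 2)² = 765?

(−17, 23) and (7, 29)

Express y = (109 + x)/4 and substitute into the circle:
17x² + 170x − 2023 = 0  ⟹  x² + 10x − 119 = 0
x = 7 or x = −17, giving (7, 29) and (−17, 23).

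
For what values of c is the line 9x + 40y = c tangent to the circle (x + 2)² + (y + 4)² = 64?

The line touches the circle iff its distance from (−2, −4) is 8:
|9·(−2) + 40·(−4) − c| / √1681 = 8
|c − (−178)| = 8·41, so c = 150 or c = −506.

c = −506 or c = 150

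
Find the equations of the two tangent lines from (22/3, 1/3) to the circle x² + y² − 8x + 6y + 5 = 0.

Write the tangent as mx − y + (1/3 − m·(22/3)) = 0 and set its distance from the centre to 2√5:
(−10/3m − (−10/3))² = 20(m² + 1)
2m² + 5m + 2 = 0, so m = −1/2 or m = −2.
With m = −1/2: x + 2y = 8. With m = −2: 2x + y = 15.

x + 2y = 8 and 2x + y = 15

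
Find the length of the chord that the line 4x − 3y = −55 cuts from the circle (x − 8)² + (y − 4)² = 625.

40

Centre (8, 4), r² = 625. Perpendicular distance d from centre to line = |75| / √25 = 75/√25.
Half the chord is √(r² − d²) = √(400), so the full chord is 40.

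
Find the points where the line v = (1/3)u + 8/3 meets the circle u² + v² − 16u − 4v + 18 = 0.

(1, 3) and (13, 7)

From the line, v = (8 + u)/3. Substituting:
10u² − 140u + 130 = 0  ⟹  u² − 14u + 13 = 0
u = 13 or u = 1, giving (13, 7) and (1, 3).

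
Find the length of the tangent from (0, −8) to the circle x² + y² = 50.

The centre is (0, 0) and r = 5√2. The square of the distance from P to the centre is 0 + 64 = 64.
By the tangent–radius right angle, tangent length = √(|PO|² − r²) = √14.

√14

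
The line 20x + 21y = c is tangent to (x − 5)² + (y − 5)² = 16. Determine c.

c = 89 or c = 321

Tangency holds when the distance from the centre (5, 5) to the line equals the radius 4:
|20·5 + 21·5 − c| / √841 = 4
|c − (205)| = 4·29, so c = 321 or c = 89.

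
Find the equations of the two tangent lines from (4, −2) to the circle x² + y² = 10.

Write the tangent as mx − y + (−2 − m·(4)) = 0 and set its distance from the centre to √10:
(−4m − (2))² = 10(m² + 1)
3m² + 8m − 3 = 0, so m = 1/3 or m = −3.
Through (4, −2) these give x − 3y = 10 and 3x + y = 10.

x − 3y = 10 and 3x + y = 10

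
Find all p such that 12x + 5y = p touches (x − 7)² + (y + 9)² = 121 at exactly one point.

p = −104 or p = 182

Tangency holds when the distance from the centre (7, −9) to the line equals the radius 11:
|12·7 + 5·(−9) − p| / √169 = 11
|p − (39)| = 11·13, so p = 182 or p = −104.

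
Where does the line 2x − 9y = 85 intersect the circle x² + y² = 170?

(−7, −11) and (11, −7)

Express y = (−85 + 2x)/9 and substitute into the circle:
85x² − 340x − 6545 = 0  ⟹  x² − 4x − 77 = 0
x = 11 or x = −7, giving (11, −7) and (−7, −11).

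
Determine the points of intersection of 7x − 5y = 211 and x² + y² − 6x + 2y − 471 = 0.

Substitute y = (−211 + 7x)/5:
74x² − 3034x + 30636 = 0  ⟹  x² − 41x + 414 = 0
x = 23 or x = 18, giving (23, −10) and (18, −17).

(18, −17) and (23, −10)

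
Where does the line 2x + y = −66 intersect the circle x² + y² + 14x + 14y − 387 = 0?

(−29, −8) and (−21, −24)

Express y = −2x − 66 and substitute into the circle:
5x² + 250x + 3045 = 0  ⟹  x² + 50x + 609 = 0
x = −21 or x = −29, giving (−21, −24) and (−29, −8).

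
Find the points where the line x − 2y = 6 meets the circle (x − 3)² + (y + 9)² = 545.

(−20, −13) and (20, 7)

From the line, y = (−6 + x)/2. Substituting:
5x² − 2000 = 0  ⟹  x² − 400 = 0
x = 20 or x = −20, giving (20, 7) and (−20, −13).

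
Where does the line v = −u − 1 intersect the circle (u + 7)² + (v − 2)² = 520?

(−21, 20) and (11, −12)

Substitute v = −u − 1:
2u² + 20u − 462 = 0  ⟹  u² + 10u − 231 = 0
u = 11 or u = −21, giving (11, −12) and (−21, 20).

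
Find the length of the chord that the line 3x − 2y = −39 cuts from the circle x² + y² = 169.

4√13

Centre (0, 0), r² = 169. Perpendicular distance d from centre to line = |39| / √13 = 39/√13.
Half the chord is √(r² − d²) = √(52), so the full chord is 4√13.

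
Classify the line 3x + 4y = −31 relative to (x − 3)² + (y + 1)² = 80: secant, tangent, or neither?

d² = (3·3 + 4·(−1) − (−31))²/25 = 1296/25; r² = 80.
Since d² < r², the line cuts the circle twice.

secant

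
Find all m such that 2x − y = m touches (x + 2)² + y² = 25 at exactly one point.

m = −4 ± 5√5

Tangency holds when the distance from the centre (−2, 0) to the line equals the radius 5:
|2·(−2) − 1·0 − m| / √5 = 5
|m − (−4)| = 5√5.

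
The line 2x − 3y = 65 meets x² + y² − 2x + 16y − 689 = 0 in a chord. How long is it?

Express y = (−65 + 2x)/3 and substitute into the circle:
13x² − 182x − 5096 = 0  ⟹  x² − 14x − 392 = 0
x = 28 or x = −14, giving (28, −3) and (−14, −31).
Chord length = distance between (28, −3) and (−14, −31) = √2548 = 14√13.

14√13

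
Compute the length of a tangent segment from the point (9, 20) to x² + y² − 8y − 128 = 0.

The centre is (0, 4) and r = 12. The square of the distance from P to the centre is 81 + 256 = 337.
Power of the point: PT² = |PO|² − r² = 193, so PT = √193.

√193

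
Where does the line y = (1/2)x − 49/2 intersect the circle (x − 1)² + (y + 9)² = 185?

From the line, y = (−49 + x)/2. Substituting:
5x² − 70x + 225 = 0  ⟹  x² − 14x + 45 = 0
x = 9 or x = 5, giving (9, −20) and (5, −22).

(5, −22) and (9, −20)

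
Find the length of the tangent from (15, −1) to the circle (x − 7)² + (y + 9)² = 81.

√47

The centre is (7, −9) and r = 9. The square of the distance from P to the centre is 64 + 64 = 128.
The tangent meets the radius at right angles, so tangent² = |PO|² − r² = 128 − 81 = 47.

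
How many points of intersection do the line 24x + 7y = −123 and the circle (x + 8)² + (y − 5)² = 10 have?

2

Substituting the line into the circle gives 625x² + 8368x + 27610 = 0.
Discriminant = (8368)² − 4·625·(27610) = 998424 > 0.
Two real roots: the line is a secant.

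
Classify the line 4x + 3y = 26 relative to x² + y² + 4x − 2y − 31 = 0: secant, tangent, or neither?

neither

Substituting the line into the circle gives 25x² − 148x + 241 = 0.
Δ = 21904 − 24100 = −2196.
No real roots: the line does not meet the circle.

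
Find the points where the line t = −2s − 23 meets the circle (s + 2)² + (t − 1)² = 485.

Substitute t = −2s − 23:
5s² + 100s + 95 = 0  ⟹  s² + 20s + 19 = 0
s = −1 or s = −19, giving (−1, −21) and (−19, 15).

(−19, 15) and (−1, −21)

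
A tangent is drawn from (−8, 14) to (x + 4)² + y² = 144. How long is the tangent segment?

2√17

Centre (−4, 0), r² = 144. |PO|² = (−4)² + (14)² = 212.
Power of the point: PT² = |PO|² − r² = 68, so PT = 2√17.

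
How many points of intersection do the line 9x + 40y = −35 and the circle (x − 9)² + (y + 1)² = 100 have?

2

d² = (9·9 + 40·(−1) − (−35))²/1681 = 5776/1681; r² = 100.
Since d² < r², the line cuts the circle twice.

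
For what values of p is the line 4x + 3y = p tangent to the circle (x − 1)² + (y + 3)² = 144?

p = −65 or p = 55

Tangency holds when the distance from the centre (1, −3) to the line equals the radius 12:
|4·1 + 3·(−3) − p| / √25 = 12
|p − (−5)| = 12·5, so p = 55 or p = −65.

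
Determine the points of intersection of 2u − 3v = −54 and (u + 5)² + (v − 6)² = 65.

Express v = (54 + 2u)/3 and substitute into the circle:
13u² + 234u + 936 = 0  ⟹  u² + 18u + 72 = 0
u = −6 or u = −12, giving (−6, 14) and (−12, 10).

(−12, 10) and (−6, 14)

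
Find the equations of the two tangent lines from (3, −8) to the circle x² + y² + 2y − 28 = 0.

A line y − (−8) = m(x − (3)) is tangent when its distance from (0, −1) is √29:
[m·(−3) − (7)]² = 29(m² + 1)
10m² − 21m − 10 = 0, so m = −2/5 or m = 5/2.
With m = −2/5: 2x + 5y = −34. With m = 5/2: 5x − 2y = 31.

2x + 5y = −34 and 5x − 2y = 31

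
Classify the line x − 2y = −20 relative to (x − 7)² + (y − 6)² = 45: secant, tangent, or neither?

tangent

d² = (1·7 − 2·6 − (−20))²/5 = 45; r² = 45.
Since d² = r², the line is tangent.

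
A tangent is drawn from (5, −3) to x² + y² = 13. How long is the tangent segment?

√21

The centre is (0, 0) and r = √13. The square of the distance from P to the centre is 25 + 9 = 34.
The tangent meets the radius at right angles, so tangent² = |PO|² − r² = 34 − 13 = 21.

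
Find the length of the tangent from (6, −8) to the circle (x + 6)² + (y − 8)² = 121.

Centre (−6, 8), r² = 121. |PO|² = (12)² + (−16)² = 400.
The tangent meets the radius at right angles, so tangent² = |PO|² − r² = 400 − 121 = 279.

3√31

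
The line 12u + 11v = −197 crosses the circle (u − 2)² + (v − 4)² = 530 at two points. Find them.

Substitute v = (−197 − 12u)/11:
265u² + 5300u − 5565 = 0  ⟹  u² + 20u − 21 = 0
u = 1 or u = −21, giving (1, −19) and (−21, 5).

(−21, 5) and (1, −19)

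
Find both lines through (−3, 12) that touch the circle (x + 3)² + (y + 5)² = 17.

4x + y = 0 and 4x − y = −24

Let a tangent through (−3, 12) have slope m. Its distance from (−3, −5) must equal √17:
[m·(0) − (−17)]² = 17(m² + 1)
m² − 16 = 0, so m = −4 or m = 4.
Through (−3, 12) these give 4x + y = 0 and 4x − y = −24.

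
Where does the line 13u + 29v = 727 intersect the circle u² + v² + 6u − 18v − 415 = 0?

From the line, v = (727 − 13u)/29. Substituting:
1010u² − 7070u − 199980 = 0  ⟹  u² − 7u − 198 = 0
u = 18 or u = −11, giving (18, 17) and (−11, 30).

(−11, 30) and (18, 17)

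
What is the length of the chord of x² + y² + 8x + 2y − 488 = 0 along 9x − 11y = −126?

3√202

Substitute y = (126 + 9x)/11:
202x² + 3434x − 40400 = 0  ⟹  x² + 17x − 200 = 0
x = 8 or x = −25, giving (8, 18) and (−25, −9).
Chord length = distance between (8, 18) and (−25, −9) = √1818 = 3√202.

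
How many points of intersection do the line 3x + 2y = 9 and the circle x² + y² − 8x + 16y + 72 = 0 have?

Substituting the line into the circle gives 13x² − 182x + 657 = 0.
Δ = 33124 − 34164 = −1040.
No real roots: the line does not meet the circle.

0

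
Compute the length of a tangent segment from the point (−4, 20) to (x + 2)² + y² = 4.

20

Centre (−2, 0), r² = 4. |PO|² = (−2)² + (20)² = 404.
Power of the point: PT² = |PO|² − r² = 400, so PT = 20.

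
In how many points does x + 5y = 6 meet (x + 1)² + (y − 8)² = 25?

Substituting the line into the circle gives 26x² + 118x + 556 = 0.
Δ = 13924 − 57824 = −43900.
No real roots: the line does not meet the circle.

0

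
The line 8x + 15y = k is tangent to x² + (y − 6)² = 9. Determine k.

k = 39 or k = 141

The line touches the circle iff its distance from (0, 6) is 3:
|8·0 + 15·6 − k| / √289 = 3
|k − (90)| = 3·17, so k = 141 or k = 39.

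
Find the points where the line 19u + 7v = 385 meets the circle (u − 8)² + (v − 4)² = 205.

(14, 17) and (21, −2)

Express v = (385 − 19u)/7 and substitute into the circle:
410u² − 14350u + 120540 = 0  ⟹  u² − 35u + 294 = 0
u = 21 or u = 14, giving (21, −2) and (14, 17).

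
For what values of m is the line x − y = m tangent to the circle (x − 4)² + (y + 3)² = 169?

m = 7 ± 13√2

For a tangent, require d(centre, line) = r = 13.
|1·4 − 1·(−3) − m| / √2 = 13
|m − (7)| = 13√2.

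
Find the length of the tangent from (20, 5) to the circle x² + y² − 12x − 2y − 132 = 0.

√43

The centre is (6, 1) and r = 13. The square of the distance from P to the centre is 196 + 16 = 212.
By the tangent–radius right angle, tangent length = √(|PO|² − r²) = √43.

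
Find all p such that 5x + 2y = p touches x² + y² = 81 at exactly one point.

For a tangent, require d(centre, line) = r = 9.
|5·0 + 2·0 − p| / √29 = 9
|p| = 9√29.

p = ±9√29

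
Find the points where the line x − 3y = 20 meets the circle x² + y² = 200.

(−10, −10) and (14, −2)

Substitute y = (−20 + x)/3:
10x² − 40x − 1400 = 0  ⟹  x² − 4x − 140 = 0
x = 14 or x = −10, giving (14, −2) and (−10, −10).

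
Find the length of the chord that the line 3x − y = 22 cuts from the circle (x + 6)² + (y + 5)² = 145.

3√10

Express y = 3x − 22 and substitute into the circle:
10x² − 90x + 180 = 0  ⟹  x² − 9x + 18 = 0
x = 6 or x = 3, giving (6, −4) and (3, −13).
|(6, −4) − (3, −13)| = √((3)² + (9)²) = 3√10.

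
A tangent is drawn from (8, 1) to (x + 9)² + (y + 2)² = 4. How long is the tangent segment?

The centre is (−9, −2) and r = 2. The square of the distance from P to the centre is 289 + 9 = 298.
By the tangent–radius right angle, tangent length = √(|PO|² − r²) = √294 = 7√6.

7√6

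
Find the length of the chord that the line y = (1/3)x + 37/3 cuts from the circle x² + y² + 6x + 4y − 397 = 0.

From the line, y = (37 + x)/3. Substituting:
10x² + 140x − 1760 = 0  ⟹  x² + 14x − 176 = 0
x = 8 or x = −22, giving (8, 15) and (−22, 5).
Chord length = distance between (8, 15) and (−22, 5) = √1000 = 10√10.

10√10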